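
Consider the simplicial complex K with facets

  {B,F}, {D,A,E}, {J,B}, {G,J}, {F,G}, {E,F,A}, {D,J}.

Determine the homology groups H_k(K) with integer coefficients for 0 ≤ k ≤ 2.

Order the vertices as A < B < D < E < F < G < J. Listing each simplex with vertices in this order, K has dimension 2 with simplices:

  0-simplices (7): A, B, D, E, F, G, J
  1-simplices (10): AD, AE, AF, BF, BJ, DE, DJ, EF, FG, GJ
  2-simplices (2): ADE, AEF

giving chain groups C_0 ≅ Z^7, C_1 ≅ Z^10, C_2 ≅ Z^2.

∂_1: C_1 → C_0 is given by ∂[p,q] = [q] − [p]. For instance
  ∂BJ = J − B.
As a 7×10 matrix over Z this has rank 6, with invariant factors (1,1,1,1,1,1).

The boundary map ∂_2: C_2 → C_1 sends each 2-simplex [p,q,r] to [q,r] − [p,r] + [p,q]. For instance
  ∂AEF = EF − AF + AE,
  ∂ADE = DE − AE + AD.
The 10×2 boundary matrix has rank 2 and Smith normal form diag(1,1).

From H_k ≅ ker(∂_k) / im(∂_{k+1}) we obtain:

  H_0: rank C_0 − rank ∂_1 = 7 − 6 = 1, and the invariant factors of ∂_1 are all 1, so H_0 = Z.
  H_1: rank ker ∂_1 − rank ∂_2 = (10 − 6) − 2 = 2, and the invariant factors of ∂_2 are all 1, so H_1 = Z^2.
  H_2: rank ker ∂_2 − rank ∂_3 = (2 − 2) − 0 = 0, and there is no ∂_3, so H_2 = 0.

H_0 = Z,  H_1 = Z^2,  H_2 = 0.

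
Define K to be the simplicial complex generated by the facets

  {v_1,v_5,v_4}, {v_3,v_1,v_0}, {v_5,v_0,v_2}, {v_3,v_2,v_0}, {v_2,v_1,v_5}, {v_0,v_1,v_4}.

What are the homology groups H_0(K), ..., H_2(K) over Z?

K has 6 vertices, 12 edges, 6 triangles.
rank ∂_0 = 0, rank ∂_1 = 5 ⇒ b_0 = 6 − 0 − 5 = 1; all invariant factors of ∂_1 are 1 so no torsion. So H_0 ≅ Z.
rank ∂_1 = 5, rank ∂_2 = 6 ⇒ b_1 = 12 − 5 − 6 = 1; all invariant factors of ∂_2 are 1 so no torsion. So H_1 ≅ Z.
rank ∂_2 = 6, rank ∂_3 = 0 ⇒ b_2 = 6 − 6 − 0 = 0. So H_2 ≅ 0.

H_0 ≅ Z,  H_1 ≅ Z,  H_2 = 0.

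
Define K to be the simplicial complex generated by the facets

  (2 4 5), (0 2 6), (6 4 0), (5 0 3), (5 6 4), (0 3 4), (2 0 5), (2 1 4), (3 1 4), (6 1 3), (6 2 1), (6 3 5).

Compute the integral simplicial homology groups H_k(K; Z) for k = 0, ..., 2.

We work with the vertex ordering 0 < 1 < 2 < 3 < 4 < 5 < 6. The simplices of K, each written with vertices in increasing order, are:

  0-simplices (7): [0], [1], [2], [3], [4], [5], [6]
  1-simplices (18): [0,2], [0,3], [0,4], [0,5], [0,6], [1,2], [1,3], [1,4], [1,6], [2,4], [2,5], [2,6], [3,4], [3,5], [3,6], [4,5], [4,6], [5,6]
  2-simplices (12): [0,2,5], [0,2,6], [0,3,4], [0,3,5], [0,4,6], [1,2,4], [1,2,6], [1,3,4], [1,3,6], [2,4,5], [3,5,6], [4,5,6]

giving chain groups C_0 ≅ Z^7, C_1 ≅ Z^18, C_2 ≅ Z^12.

∂_1: C_1 → C_0 maps an edge to its endpoints' difference, ∂[p,q] = q − p. For instance
  ∂[5,6] = [6] − [5].
The 7×18 boundary matrix has rank 6 and Smith normal form diag(1,1,1,1,1,1).

The boundary map ∂_2: C_2 → C_1 sends each 2-simplex [p,q,r] to [q,r] − [p,r] + [p,q]. For instance
  ∂[0,3,4] = [3,4] − [0,4] + [0,3],
  ∂[4,5,6] = [5,6] − [4,6] + [4,5].
This gives a 18×12 integer matrix of rank 12; reducing to Smith normal form yields diagonal entries (1,1,1,1,1,1,1,1,1,1,1,2).

Reading off H_k = ker ∂_k / im ∂_{k+1}:

  H_0: rank C_0 − rank ∂_1 = 7 − 6 = 1, and the invariant factors of ∂_1 are all 1, so H_0 ≅ Z.
  H_1: rank ker ∂_1 − rank ∂_2 = (18 − 6) − 12 = 0, and ∂_2 has invariant factor 2 > 1, so H_1 ≅ Z/2Z.
  H_2: rank ker ∂_2 − rank ∂_3 = (12 − 12) − 0 = 0, and there is no ∂_3, so H_2 ≅ 0.

As a check, the Euler characteristic is 7 − 18 + 12 = 1, which agrees with 1 − 0 + 0 = 1.
(K is a triangulation of the real projective plane RP^2.)

H_0 ≅ Z,  H_1 ≅ Z/2Z,  H_2 = 0.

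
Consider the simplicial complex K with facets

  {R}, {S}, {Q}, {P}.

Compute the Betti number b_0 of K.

Fix the vertex order P < Q < R < S and write every simplex with vertices in increasing order. Then dim K = 0 and the simplices of K are:

  0-simplices (4): P, Q, R, S

giving chain groups C_0 ≅ Z^4.

Computing H_k = (kernel of ∂_k) / (image of ∂_{k+1}):

  H_0: rank C_0 − rank ∂_1 = 4 − 0 = 4, and there is no ∂_1, so H_0 = Z^4.

Hence the Betti numbers are b_0 = 4.

b_0 = 4.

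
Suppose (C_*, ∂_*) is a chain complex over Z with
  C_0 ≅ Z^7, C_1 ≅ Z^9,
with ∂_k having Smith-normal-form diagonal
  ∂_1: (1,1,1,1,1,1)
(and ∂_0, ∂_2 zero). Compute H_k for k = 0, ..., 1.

H_0 ≅ Z,  H_1 ≅ Z^3.

H_0: b_0 = 7 − 0 − 6 = 1; torsion from ∂_1 factors > 1: none. So H_0 ≅ Z.
H_1: b_1 = 9 − 6 − 0 = 3; torsion from ∂_2 factors > 1: none. So H_1 ≅ Z^3.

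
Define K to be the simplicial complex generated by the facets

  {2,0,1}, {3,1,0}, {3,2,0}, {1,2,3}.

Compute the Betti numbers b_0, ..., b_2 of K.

Order the vertices as 0 < 1 < 2 < 3. Listing each simplex with vertices in this order, K has dimension 2 with simplices:

  0-simplices (4): [0], [1], [2], [3]
  1-simplices (6): [0,1], [0,2], [0,3], [1,2], [1,3], [2,3]
  2-simplices (4): [0,1,2], [0,1,3], [0,2,3], [1,2,3]

giving chain groups C_0 ≅ Z^4, C_1 ≅ Z^6, C_2 ≅ Z^4.

Boundary ∂_1: C_1 → C_0 maps an edge to its endpoints' difference, ∂[p,q] = q − p. For instance
  ∂[2,3] = [3] − [2].
As a 4×6 matrix over Z this has rank 3, with invariant factors (1,1,1).

Boundary ∂_2: C_2 → C_1 maps a triangle to the signed sum of its edges. For instance
  ∂[0,1,2] = [1,2] − [0,2] + [0,1],
  ∂[1,2,3] = [2,3] − [1,3] + [1,2].
The 6×4 boundary matrix has rank 3 and Smith normal form diag(1,1,1).

From H_k ≅ ker(∂_k) / im(∂_{k+1}) we obtain:

  H_0: rank C_0 − rank ∂_1 = 4 − 3 = 1, and the invariant factors of ∂_1 are all 1, so H_0 = Z.
  H_1: rank ker ∂_1 − rank ∂_2 = (6 − 3) − 3 = 0, and the invariant factors of ∂_2 are all 1, so H_1 = 0.
  H_2: rank ker ∂_2 − rank ∂_3 = (4 − 3) − 0 = 1, and there is no ∂_3, so H_2 = Z.

Hence the Betti numbers are b_0 = 1, b_1 = 0, b_2 = 1.

b_0 = 1, b_1 = 0, b_2 = 1.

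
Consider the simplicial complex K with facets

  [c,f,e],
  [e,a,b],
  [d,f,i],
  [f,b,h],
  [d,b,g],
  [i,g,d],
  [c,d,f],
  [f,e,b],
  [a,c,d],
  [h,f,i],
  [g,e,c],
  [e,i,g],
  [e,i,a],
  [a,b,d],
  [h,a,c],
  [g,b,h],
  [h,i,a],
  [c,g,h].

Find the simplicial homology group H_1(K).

We work with the vertex ordering a < b < c < d < e < f < g < h < i. The simplices of K, each written with vertices in increasing order, are:

  0-simplices (9): a, b, c, d, e, f, g, h, i
  1-simplices (27): ab, ac, ad, ae, ah, ai, bd, be, bf, bg, bh, cd, ce, cf, cg, ch, df, dg, di, ef, eg, ei, fh, fi, gh, gi, hi
  2-simplices (18): abd, abe, acd, ach, aei, ahi, bdg, bef, bfh, bgh, cdf, cef, ceg, cgh, dfi, dgi, egi, fhi

giving chain groups C_0 ≅ Z^9, C_1 ≅ Z^27, C_2 ≅ Z^18.

Boundary ∂_1: C_1 → C_0 maps an edge to its endpoints' difference, ∂[p,q] = q − p. For instance
  ∂ac = c − a.
The 9×27 boundary matrix has rank 8 and Smith normal form diag(1,1,1,1,1,1,1,1).

∂_2: C_2 → C_1 sends each 2-simplex [p,q,r] to [q,r] − [p,r] + [p,q]. For instance
  ∂bef = ef − bf + be,
  ∂bgh = gh − bh + bg.
The resulting 27×18 matrix has rank 17, and its Smith normal form has invariant factors (1,1,1,1,1,1,1,1,1,1,1,1,1,1,1,1,1).

From H_k ≅ ker(∂_k) / im(∂_{k+1}) we obtain:

  H_1: rank ker ∂_1 − rank ∂_2 = (27 − 8) − 17 = 2, and the invariant factors of ∂_2 are all 1, so H_1 ≅ Z^2.

(K is a triangulation of the torus T^2.)

H_1 ≅ Z^2.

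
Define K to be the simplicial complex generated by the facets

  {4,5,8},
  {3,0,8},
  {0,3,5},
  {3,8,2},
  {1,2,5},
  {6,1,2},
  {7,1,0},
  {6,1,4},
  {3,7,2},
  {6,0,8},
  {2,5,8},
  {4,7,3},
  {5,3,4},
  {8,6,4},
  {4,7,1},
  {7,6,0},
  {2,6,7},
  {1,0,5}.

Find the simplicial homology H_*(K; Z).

K has 9 vertices, 27 edges, 18 triangles.
rank ∂_0 = 0, rank ∂_1 = 8 ⇒ b_0 = 9 − 0 − 8 = 1; all invariant factors of ∂_1 are 1 so no torsion. So H_0 = Z.
rank ∂_1 = 8, rank ∂_2 = 18 ⇒ b_1 = 27 − 8 − 18 = 1; ∂_2 has invariant factor(s) [2] giving torsion. So H_1 = Z × Z/2.
rank ∂_2 = 18, rank ∂_3 = 0 ⇒ b_2 = 18 − 18 − 0 = 0. So H_2 = 0.

H_0 ≅ Z,  H_1 ≅ Z × Z/2,  H_2 = 0.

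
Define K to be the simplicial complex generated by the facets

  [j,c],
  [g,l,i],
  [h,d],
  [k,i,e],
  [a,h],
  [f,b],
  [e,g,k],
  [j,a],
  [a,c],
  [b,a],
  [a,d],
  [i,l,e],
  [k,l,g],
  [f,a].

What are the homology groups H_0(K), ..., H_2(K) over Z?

H_0 = Z^2,  H_1 = Z^4,  H_2 = 0.

Take the total order a < b < c < d < e < f < g < h < i < j < k < l on the vertex set. Then K (dimension 2) consists of the simplices:

  0-simplices (12): a, b, c, d, e, f, g, h, i, j, k, l
  1-simplices (19): ab, ac, ad, af, ah, aj, bf, cj, dh, eg, ei, ek, el, gi, gk, gl, ik, il, kl
  2-simplices (5): egk, eik, eil, gil, gkl

Hence C_0 ≅ Z^12, C_1 ≅ Z^19, C_2 ≅ Z^5.

The boundary map ∂_1: C_1 → C_0 maps an edge to its endpoints' difference, ∂[p,q] = q − p.
The 12×19 boundary matrix has rank 10 and Smith normal form diag(1,1,1,1,1,1,1,1,1,1).

Boundary ∂_2: C_2 → C_1 sends each 2-simplex [p,q,r] to [q,r] − [p,r] + [p,q]. For instance
  ∂eil = il − el + ei,
  ∂eik = ik − ek + ei.
The 19×5 boundary matrix has rank 5 and Smith normal form diag(1,1,1,1,1).

Reading off H_k = ker ∂_k / im ∂_{k+1}:

  H_0: rank C_0 − rank ∂_1 = 12 − 10 = 2, and the invariant factors of ∂_1 are all 1, so H_0 = Z^2.
  H_1: rank ker ∂_1 − rank ∂_2 = (19 − 10) − 5 = 4, and the invariant factors of ∂_2 are all 1, so H_1 = Z^4.
  H_2: rank ker ∂_2 − rank ∂_3 = (5 − 5) − 0 = 0, and there is no ∂_3, so H_2 = 0.

(K is a triangulation of the disjoint union of the Möbius band and a wedge of 3 circles.)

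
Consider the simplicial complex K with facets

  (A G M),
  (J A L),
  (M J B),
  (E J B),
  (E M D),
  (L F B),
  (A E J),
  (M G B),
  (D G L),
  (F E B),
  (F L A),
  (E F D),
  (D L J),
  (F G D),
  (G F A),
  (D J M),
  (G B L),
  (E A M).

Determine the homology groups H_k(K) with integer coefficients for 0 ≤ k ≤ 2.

H_0 = Z,  H_1 = Z ⊕ Z/2,  H_2 = 0.

K has 9 vertices, 27 edges, 18 triangles.
rank ∂_0 = 0, rank ∂_1 = 8 ⇒ b_0 = 9 − 0 − 8 = 1; all invariant factors of ∂_1 are 1 so no torsion. So H_0 ≅ Z.
rank ∂_1 = 8, rank ∂_2 = 18 ⇒ b_1 = 27 − 8 − 18 = 1; ∂_2 has invariant factor(s) [2] giving torsion. So H_1 ≅ Z ⊕ Z/2.
rank ∂_2 = 18, rank ∂_3 = 0 ⇒ b_2 = 18 − 18 − 0 = 0. So H_2 ≅ 0.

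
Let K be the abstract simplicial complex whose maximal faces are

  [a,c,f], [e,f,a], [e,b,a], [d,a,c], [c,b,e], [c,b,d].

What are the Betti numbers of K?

K has 6 vertices, 12 edges, 6 triangles.
rank ∂_0 = 0, rank ∂_1 = 5 ⇒ b_0 = 6 − 0 − 5 = 1; all invariant factors of ∂_1 are 1 so no torsion. So H_0 = Z.
rank ∂_1 = 5, rank ∂_2 = 6 ⇒ b_1 = 12 − 5 − 6 = 1; all invariant factors of ∂_2 are 1 so no torsion. So H_1 = Z.
rank ∂_2 = 6, rank ∂_3 = 0 ⇒ b_2 = 6 − 6 − 0 = 0. So H_2 = 0.

b_0 = 1, b_1 = 1, b_2 = 0.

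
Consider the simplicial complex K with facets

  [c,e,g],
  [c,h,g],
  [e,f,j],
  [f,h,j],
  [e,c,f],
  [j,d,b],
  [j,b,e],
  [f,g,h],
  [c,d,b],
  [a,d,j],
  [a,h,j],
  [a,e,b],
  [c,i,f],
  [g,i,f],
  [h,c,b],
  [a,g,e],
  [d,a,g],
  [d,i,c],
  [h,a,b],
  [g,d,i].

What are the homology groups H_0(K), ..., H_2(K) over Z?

Fix the vertex order a < b < c < d < e < f < g < h < i < j and write every simplex with vertices in increasing order. Then dim K = 2 and the simplices of K are:

  0-simplices (10): a, b, c, d, e, f, g, h, i, j
  1-simplices (30): ab, ad, ae, ag, ah, aj, bc, bd, be, bh, bj, cd, ce, cf, cg, ch, ci, dg, di, dj, ef, eg, ej, fg, fh, fi, fj, gh, gi, hj
  2-simplices (20): abe, abh, adg, adj, aeg, ahj, bcd, bch, bdj, bej, cdi, cef, ceg, cfi, cgh, dgi, efj, fgh, fgi, fhj

giving chain groups C_0 ≅ Z^10, C_1 ≅ Z^30, C_2 ≅ Z^20.

Boundary ∂_1: C_1 → C_0 sends each edge [p,q] (with p < q) to q − p.
The resulting 10×30 matrix has rank 9, and its Smith normal form has invariant factors (1,1,1,1,1,1,1,1,1).

∂_2: C_2 → C_1 maps a triangle to the signed sum of its edges. For instance
  ∂cfi = fi − ci + cf,
  ∂aeg = eg − ag + ae.
The resulting 30×20 matrix has rank 20, and its Smith normal form has invariant factors (1,1,1,1,1,1,1,1,1,1,1,1,1,1,1,1,1,1,1,2).

From H_k ≅ ker(∂_k) / im(∂_{k+1}) we obtain:

  H_0: rank C_0 − rank ∂_1 = 10 − 9 = 1, and the invariant factors of ∂_1 are all 1, so H_0 ≅ Z.
  H_1: rank ker ∂_1 − rank ∂_2 = (30 − 9) − 20 = 1, and ∂_2 has invariant factor 2 > 1, so H_1 ≅ Z ⊕ Z_2.
  H_2: rank ker ∂_2 − rank ∂_3 = (20 − 20) − 0 = 0, and there is no ∂_3, so H_2 ≅ 0.

(K is a triangulation of the Klein bottle.)

H_0 ≅ Z,  H_1 ≅ Z ⊕ Z_2,  H_2 = 0.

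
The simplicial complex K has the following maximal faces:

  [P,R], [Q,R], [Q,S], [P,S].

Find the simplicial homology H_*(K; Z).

We work with the vertex ordering P < Q < R < S. The simplices of K, each written with vertices in increasing order, are:

  0-simplices (4): P, Q, R, S
  1-simplices (4): PR, PS, QR, QS

giving chain groups C_0 ≅ Z^4, C_1 ≅ Z^4.

The boundary map ∂_1: C_1 → C_0 sends each edge [p,q] (with p < q) to q − p.
This gives a 4×4 integer matrix of rank 3; reducing to Smith normal form yields diagonal entries (1,1,1).

Now H_k = ker ∂_k / im ∂_{k+1}, so:

  H_0: rank C_0 − rank ∂_1 = 4 − 3 = 1, and the invariant factors of ∂_1 are all 1, so H_0 = Z.
  H_1: rank ker ∂_1 − rank ∂_2 = (4 − 3) − 0 = 1, and there is no ∂_2, so H_1 = Z.

H_0 ≅ Z,  H_1 ≅ Z.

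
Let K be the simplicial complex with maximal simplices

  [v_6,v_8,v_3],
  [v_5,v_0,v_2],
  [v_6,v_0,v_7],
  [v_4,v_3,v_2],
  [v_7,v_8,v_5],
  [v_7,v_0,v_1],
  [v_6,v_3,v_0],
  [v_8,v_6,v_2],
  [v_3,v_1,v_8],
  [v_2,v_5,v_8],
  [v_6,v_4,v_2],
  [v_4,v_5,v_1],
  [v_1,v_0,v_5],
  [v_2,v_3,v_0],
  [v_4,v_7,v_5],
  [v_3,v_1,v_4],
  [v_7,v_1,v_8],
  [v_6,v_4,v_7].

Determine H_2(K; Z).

H_2 = 0.

Take the total order v_0 < v_1 < v_2 < v_3 < v_4 < v_5 < v_6 < v_7 < v_8 on the vertex set. Then K (dimension 2) consists of the simplices:

  0-simplices (9): [v_0], [v_1], [v_2], [v_3], [v_4], [v_5], [v_6], [v_7], [v_8]
  1-simplices (27): (27 of them)
  2-simplices (18): (18 of them)

Hence C_0 ≅ Z^9, C_1 ≅ Z^27, C_2 ≅ Z^18.

Boundary ∂_1: C_1 → C_0 is given by ∂[p,q] = [q] − [p]. For instance
  ∂[v_0,v_3] = [v_3] − [v_0].
The 9×27 boundary matrix has rank 8 and Smith normal form diag(1,1,1,1,1,1,1,1).

Boundary ∂_2: C_2 → C_1 maps a triangle to the signed sum of its edges. For instance
  ∂[v_2,v_4,v_6] = [v_4,v_6] − [v_2,v_6] + [v_2,v_4],
  ∂[v_1,v_7,v_8] = [v_7,v_8] − [v_1,v_8] + [v_1,v_7].
This gives a 27×18 integer matrix of rank 18; reducing to Smith normal form yields diagonal entries (1,1,1,1,1,1,1,1,1,1,1,1,1,1,1,1,1,2).

From H_k ≅ ker(∂_k) / im(∂_{k+1}) we obtain:

  H_2: rank ker ∂_2 − rank ∂_3 = (18 − 18) − 0 = 0, and there is no ∂_3, so H_2 ≅ 0.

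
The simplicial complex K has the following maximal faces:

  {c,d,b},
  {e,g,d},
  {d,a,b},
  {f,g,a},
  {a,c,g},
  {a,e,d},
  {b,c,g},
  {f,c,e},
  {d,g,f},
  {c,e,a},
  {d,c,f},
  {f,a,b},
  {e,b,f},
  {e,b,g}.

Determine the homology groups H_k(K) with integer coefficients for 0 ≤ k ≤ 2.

H_0 ≅ Z,  H_1 ≅ Z^2,  H_2 ≅ Z.

Order the vertices as a < b < c < d < e < f < g. Listing each simplex with vertices in this order, K has dimension 2 with simplices:

  0-simplices (7): a, b, c, d, e, f, g
  1-simplices (21): ab, ac, ad, ae, af, ag, bc, bd, be, bf, bg, cd, ce, cf, cg, de, df, dg, ef, eg, fg
  2-simplices (14): abd, abf, ace, acg, ade, afg, bcd, bcg, bef, beg, cdf, cef, deg, dfg

so the chain groups are C_0 ≅ Z^7, C_1 ≅ Z^21, C_2 ≅ Z^14.

The boundary map ∂_1: C_1 → C_0 maps an edge to its endpoints' difference, ∂[p,q] = q − p. For instance
  ∂bd = d − b.
The 7×21 boundary matrix has rank 6 and Smith normal form diag(1,1,1,1,1,1).

Boundary ∂_2: C_2 → C_1 acts by ∂[p,q,r] = [q,r] − [p,r] + [p,q]. For instance
  ∂ade = de − ae + ad,
  ∂bcd = cd − bd + bc.
This gives a 21×14 integer matrix of rank 13; reducing to Smith normal form yields diagonal entries (1,1,1,1,1,1,1,1,1,1,1,1,1).

Now H_k = ker ∂_k / im ∂_{k+1}, so:

  H_0: rank C_0 − rank ∂_1 = 7 − 6 = 1, and the invariant factors of ∂_1 are all 1, so H_0 ≅ Z.
  H_1: rank ker ∂_1 − rank ∂_2 = (21 − 6) − 13 = 2, and the invariant factors of ∂_2 are all 1, so H_1 ≅ Z^2.
  H_2: rank ker ∂_2 − rank ∂_3 = (14 − 13) − 0 = 1, and there is no ∂_3, so H_2 ≅ Z.

(K is a triangulation of the torus T^2.)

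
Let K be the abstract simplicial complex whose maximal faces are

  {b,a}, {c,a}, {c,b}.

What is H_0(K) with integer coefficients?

Take the total order a < b < c on the vertex set. Then K (dimension 1) consists of the simplices:

  0-simplices (3): a, b, c
  1-simplices (3): ab, ac, bc

Hence C_0 ≅ Z^3, C_1 ≅ Z^3.

Boundary ∂_1: C_1 → C_0 sends each edge [p,q] (with p < q) to q − p. For instance
  ∂ab = b − a.
The resulting 3×3 matrix has rank 2, and its Smith normal form has invariant factors (1,1).

Reading off H_k = ker ∂_k / im ∂_{k+1}:

  H_0: rank C_0 − rank ∂_1 = 3 − 2 = 1, and the invariant factors of ∂_1 are all 1, so H_0 = Z.

(K is a triangulation of the circle S^1.)

H_0 ≅ Z.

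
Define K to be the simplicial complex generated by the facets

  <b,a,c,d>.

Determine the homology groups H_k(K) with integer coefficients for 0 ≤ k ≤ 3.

K has 4 vertices, 6 edges, 4 triangles, 1 3-simplex.
rank ∂_0 = 0, rank ∂_1 = 3 ⇒ b_0 = 4 − 0 − 3 = 1; all invariant factors of ∂_1 are 1 so no torsion. So H_0 ≅ Z.
rank ∂_1 = 3, rank ∂_2 = 3 ⇒ b_1 = 6 − 3 − 3 = 0; all invariant factors of ∂_2 are 1 so no torsion. So H_1 ≅ 0.
rank ∂_2 = 3, rank ∂_3 = 1 ⇒ b_2 = 4 − 3 − 1 = 0; all invariant factors of ∂_3 are 1 so no torsion. So H_2 ≅ 0.
rank ∂_3 = 1, rank ∂_4 = 0 ⇒ b_3 = 1 − 1 − 0 = 0. So H_3 ≅ 0.

H_0 ≅ Z,  H_1 = 0,  H_2 = 0,  H_3 = 0.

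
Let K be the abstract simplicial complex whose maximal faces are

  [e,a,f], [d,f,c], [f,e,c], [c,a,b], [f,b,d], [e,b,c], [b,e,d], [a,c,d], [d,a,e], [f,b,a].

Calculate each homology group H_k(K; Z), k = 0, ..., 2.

H_0 ≅ Z,  H_1 ≅ Z/2,  H_2 = 0.

Fix the vertex order a < b < c < d < e < f and write every simplex with vertices in increasing order. Then dim K = 2 and the simplices of K are:

  0-simplices (6): a, b, c, d, e, f
  1-simplices (15): ab, ac, ad, ae, af, bc, bd, be, bf, cd, ce, cf, de, df, ef
  2-simplices (10): abc, abf, acd, ade, aef, bce, bde, bdf, cdf, cef

Hence C_0 ≅ Z^6, C_1 ≅ Z^15, C_2 ≅ Z^10.

Boundary ∂_1: C_1 → C_0 maps an edge to its endpoints' difference, ∂[p,q] = q − p. For instance
  ∂ce = e − c.
This gives a 6×15 integer matrix of rank 5; reducing to Smith normal form yields diagonal entries (1,1,1,1,1).

Boundary ∂_2: C_2 → C_1 sends each 2-simplex [p,q,r] to [q,r] − [p,r] + [p,q]. For instance
  ∂cef = ef − cf + ce,
  ∂acd = cd − ad + ac.
The 15×10 boundary matrix has rank 10 and Smith normal form diag(1,1,1,1,1,1,1,1,1,2).

Now H_k = ker ∂_k / im ∂_{k+1}, so:

  H_0: rank C_0 − rank ∂_1 = 6 − 5 = 1, and the invariant factors of ∂_1 are all 1, so H_0 ≅ Z.
  H_1: rank ker ∂_1 − rank ∂_2 = (15 − 5) − 10 = 0, and ∂_2 has invariant factor 2 > 1, so H_1 ≅ Z/2.
  H_2: rank ker ∂_2 − rank ∂_3 = (10 − 10) − 0 = 0, and there is no ∂_3, so H_2 ≅ 0.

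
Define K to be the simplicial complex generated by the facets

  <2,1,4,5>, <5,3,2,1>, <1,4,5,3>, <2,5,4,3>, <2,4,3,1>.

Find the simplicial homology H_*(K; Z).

We work with the vertex ordering 1 < 2 < 3 < 4 < 5. The simplices of K, each written with vertices in increasing order, are:

  0-simplices (5): [1], [2], [3], [4], [5]
  1-simplices (10): [1,2], [1,3], [1,4], [1,5], [2,3], [2,4], [2,5], [3,4], [3,5], [4,5]
  2-simplices (10): [1,2,3], [1,2,4], [1,2,5], [1,3,4], [1,3,5], [1,4,5], [2,3,4], [2,3,5], [2,4,5], [3,4,5]
  3-simplices (5): [1,2,3,4], [1,2,3,5], [1,2,4,5], [1,3,4,5], [2,3,4,5]

so the chain groups are C_0 ≅ Z^5, C_1 ≅ Z^10, C_2 ≅ Z^10, C_3 ≅ Z^5.

Boundary ∂_1: C_1 → C_0 sends each edge [p,q] (with p < q) to q − p. For instance
  ∂[2,3] = [3] − [2].
As a 5×10 matrix over Z this has rank 4, with invariant factors (1,1,1,1).

∂_2: C_2 → C_1 maps a triangle to the signed sum of its edges. For instance
  ∂[1,2,5] = [2,5] − [1,5] + [1,2],
  ∂[3,4,5] = [4,5] − [3,5] + [3,4].
The resulting 10×10 matrix has rank 6, and its Smith normal form has invariant factors (1,1,1,1,1,1).

∂_3: C_3 → C_2 sends each 3-simplex σ to the alternating sum Σ_i (−1)^i (σ with its i-th vertex removed). For instance
  ∂[1,2,4,5] = [2,4,5] − [1,4,5] + [1,2,5] − [1,2,4],
  ∂[1,2,3,5] = [2,3,5] − [1,3,5] + [1,2,5] − [1,2,3].
As a 10×5 matrix over Z this has rank 4, with invariant factors (1,1,1,1).

Now H_k = ker ∂_k / im ∂_{k+1}, so:

  H_0: rank C_0 − rank ∂_1 = 5 − 4 = 1, and the invariant factors of ∂_1 are all 1, so H_0 ≅ Z.
  H_1: rank ker ∂_1 − rank ∂_2 = (10 − 4) − 6 = 0, and the invariant factors of ∂_2 are all 1, so H_1 ≅ 0.
  H_2: rank ker ∂_2 − rank ∂_3 = (10 − 6) − 4 = 0, and the invariant factors of ∂_3 are all 1, so H_2 ≅ 0.
  H_3: rank ker ∂_3 − rank ∂_4 = (5 − 4) − 0 = 1, and there is no ∂_4, so H_3 ≅ Z.

H_0 ≅ Z,  H_1 = 0,  H_2 = 0,  H_3 ≅ Z.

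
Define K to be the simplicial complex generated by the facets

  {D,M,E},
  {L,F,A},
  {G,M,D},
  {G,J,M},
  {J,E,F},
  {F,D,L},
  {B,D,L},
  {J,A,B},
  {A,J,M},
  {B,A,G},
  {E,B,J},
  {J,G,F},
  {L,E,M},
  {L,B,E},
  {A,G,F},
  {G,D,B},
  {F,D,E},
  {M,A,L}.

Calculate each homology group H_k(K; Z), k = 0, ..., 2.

H_0 = Z,  H_1 = Z ⊕ Z_2,  H_2 = 0.

Order the vertices as A < B < D < E < F < G < J < L < M. Listing each simplex with vertices in this order, K has dimension 2 with simplices:

  0-simplices (9): A, B, D, E, F, G, J, L, M
  1-simplices (27): AB, AF, AG, AJ, AL, AM, BD, BE, BG, BJ, BL, DE, DF, DG, DL, DM, EF, EJ, EL, EM, FG, FJ, FL, GJ, GM, JM, LM
  2-simplices (18): ABG, ABJ, AFG, AFL, AJM, ALM, BDG, BDL, BEJ, BEL, DEF, DEM, DFL, DGM, EFJ, ELM, FGJ, GJM

Hence C_0 ≅ Z^9, C_1 ≅ Z^27, C_2 ≅ Z^18.

Boundary ∂_1: C_1 → C_0 maps an edge to its endpoints' difference, ∂[p,q] = q − p. For instance
  ∂JM = M − J.
The resulting 9×27 matrix has rank 8, and its Smith normal form has invariant factors (1,1,1,1,1,1,1,1).

The boundary map ∂_2: C_2 → C_1 acts by ∂[p,q,r] = [q,r] − [p,r] + [p,q]. For instance
  ∂DEM = EM − DM + DE,
  ∂ABJ = BJ − AJ + AB.
The 27×18 boundary matrix has rank 18 and Smith normal form diag(1,1,1,1,1,1,1,1,1,1,1,1,1,1,1,1,1,2).

Now H_k = ker ∂_k / im ∂_{k+1}, so:

  H_0: rank C_0 − rank ∂_1 = 9 − 8 = 1, and the invariant factors of ∂_1 are all 1, so H_0 ≅ Z.
  H_1: rank ker ∂_1 − rank ∂_2 = (27 − 8) − 18 = 1, and ∂_2 has invariant factor 2 > 1, so H_1 ≅ Z ⊕ Z_2.
  H_2: rank ker ∂_2 − rank ∂_3 = (18 − 18) − 0 = 0, and there is no ∂_3, so H_2 ≅ 0.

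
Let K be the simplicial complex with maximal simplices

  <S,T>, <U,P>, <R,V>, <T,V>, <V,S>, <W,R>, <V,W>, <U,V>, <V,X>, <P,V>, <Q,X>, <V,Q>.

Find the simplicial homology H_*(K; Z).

Order the vertices as P < Q < R < S < T < U < V < W < X. Listing each simplex with vertices in this order, K has dimension 1 with simplices:

  0-simplices (9): P, Q, R, S, T, U, V, W, X
  1-simplices (12): PU, PV, QV, QX, RV, RW, ST, SV, TV, UV, VW, VX

giving chain groups C_0 ≅ Z^9, C_1 ≅ Z^12.

The boundary map ∂_1: C_1 → C_0 maps an edge to its endpoints' difference, ∂[p,q] = q − p. For instance
  ∂PV = V − P.
The resulting 9×12 matrix has rank 8, and its Smith normal form has invariant factors (1,1,1,1,1,1,1,1).

Now H_k = ker ∂_k / im ∂_{k+1}, so:

  H_0: rank C_0 − rank ∂_1 = 9 − 8 = 1, and the invariant factors of ∂_1 are all 1, so H_0 = Z.
  H_1: rank ker ∂_1 − rank ∂_2 = (12 − 8) − 0 = 4, and there is no ∂_2, so H_1 = Z^4.

H_0 ≅ Z,  H_1 ≅ Z^4.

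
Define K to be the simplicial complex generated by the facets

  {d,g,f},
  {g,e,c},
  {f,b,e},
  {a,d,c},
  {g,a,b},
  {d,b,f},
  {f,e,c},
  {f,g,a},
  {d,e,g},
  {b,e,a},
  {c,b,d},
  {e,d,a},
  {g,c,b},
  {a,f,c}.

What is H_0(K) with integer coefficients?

We work with the vertex ordering a < b < c < d < e < f < g. The simplices of K, each written with vertices in increasing order, are:

  0-simplices (7): a, b, c, d, e, f, g
  1-simplices (21): ab, ac, ad, ae, af, ag, bc, bd, be, bf, bg, cd, ce, cf, cg, de, df, dg, ef, eg, fg
  2-simplices (14): abe, abg, acd, acf, ade, afg, bcd, bcg, bdf, bef, cef, ceg, deg, dfg

Hence C_0 ≅ Z^7, C_1 ≅ Z^21, C_2 ≅ Z^14.

The boundary map ∂_1: C_1 → C_0 is given by ∂[p,q] = [q] − [p]. For instance
  ∂fg = g − f.
As a 7×21 matrix over Z this has rank 6, with invariant factors (1,1,1,1,1,1).

∂_2: C_2 → C_1 acts by ∂[p,q,r] = [q,r] − [p,r] + [p,q]. For instance
  ∂dfg = fg − dg + df,
  ∂bef = ef − bf + be.
The resulting 21×14 matrix has rank 13, and its Smith normal form has invariant factors (1,1,1,1,1,1,1,1,1,1,1,1,1).

Computing H_k = (kernel of ∂_k) / (image of ∂_{k+1}):

  H_0: rank C_0 − rank ∂_1 = 7 − 6 = 1, and the invariant factors of ∂_1 are all 1, so H_0 = Z.

H_0 ≅ Z.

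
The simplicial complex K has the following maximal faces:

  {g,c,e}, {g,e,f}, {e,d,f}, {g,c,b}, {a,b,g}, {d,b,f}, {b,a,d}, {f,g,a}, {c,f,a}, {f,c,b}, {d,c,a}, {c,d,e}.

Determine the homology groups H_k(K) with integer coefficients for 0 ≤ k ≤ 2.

H_0 ≅ Z,  H_1 ≅ Z_2,  H_2 = 0.

Take the total order a < b < c < d < e < f < g on the vertex set. Then K (dimension 2) consists of the simplices:

  0-simplices (7): a, b, c, d, e, f, g
  1-simplices (18): ab, ac, ad, af, ag, bc, bd, bf, bg, cd, ce, cf, cg, de, df, ef, eg, fg
  2-simplices (12): abd, abg, acd, acf, afg, bcf, bcg, bdf, cde, ceg, def, efg

so the chain groups are C_0 ≅ Z^7, C_1 ≅ Z^18, C_2 ≅ Z^12.

Boundary ∂_1: C_1 → C_0 is given by ∂[p,q] = [q] − [p]. For instance
  ∂bd = d − b.
The resulting 7×18 matrix has rank 6, and its Smith normal form has invariant factors (1,1,1,1,1,1).

Boundary ∂_2: C_2 → C_1 sends each 2-simplex [p,q,r] to [q,r] − [p,r] + [p,q]. For instance
  ∂def = ef − df + de,
  ∂afg = fg − ag + af.
The 18×12 boundary matrix has rank 12 and Smith normal form diag(1,1,1,1,1,1,1,1,1,1,1,2).

Reading off H_k = ker ∂_k / im ∂_{k+1}:

  H_0: rank C_0 − rank ∂_1 = 7 − 6 = 1, and the invariant factors of ∂_1 are all 1, so H_0 ≅ Z.
  H_1: rank ker ∂_1 − rank ∂_2 = (18 − 6) − 12 = 0, and ∂_2 has invariant factor 2 > 1, so H_1 ≅ Z_2.
  H_2: rank ker ∂_2 − rank ∂_3 = (12 − 12) − 0 = 0, and there is no ∂_3, so H_2 ≅ 0.

As a check, the Euler characteristic is 7 − 18 + 12 = 1, which agrees with 1 − 0 + 0 = 1.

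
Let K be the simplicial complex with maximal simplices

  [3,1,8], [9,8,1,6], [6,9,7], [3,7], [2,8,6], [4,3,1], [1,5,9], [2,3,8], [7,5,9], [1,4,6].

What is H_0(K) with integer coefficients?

H_0 ≅ Z.

Take the total order 1 < 2 < 3 < 4 < 5 < 6 < 7 < 8 < 9 on the vertex set. Then K (dimension 3) consists of the simplices:

  0-simplices (9): [1], [2], [3], [4], [5], [6], [7], [8], [9]
  1-simplices (20): [1,3], [1,4], [1,5], [1,6], [1,8], [1,9], [2,3], [2,6], [2,8], [3,4], [3,7], [3,8], [4,6], [5,7], [5,9], [6,7], [6,8], [6,9], [7,9], [8,9]
  2-simplices (12): [1,3,4], [1,3,8], [1,4,6], [1,5,9], [1,6,8], [1,6,9], [1,8,9], [2,3,8], [2,6,8], [5,7,9], [6,7,9], [6,8,9]
  3-simplices (1): [1,6,8,9]

Hence C_0 ≅ Z^9, C_1 ≅ Z^20, C_2 ≅ Z^12, C_3 ≅ Z^1.

∂_1: C_1 → C_0 is given by ∂[p,q] = [q] − [p].
The 9×20 boundary matrix has rank 8 and Smith normal form diag(1,1,1,1,1,1,1,1).

Boundary ∂_2: C_2 → C_1 acts by ∂[p,q,r] = [q,r] − [p,r] + [p,q]. For instance
  ∂[5,7,9] = [7,9] − [5,9] + [5,7],
  ∂[6,8,9] = [8,9] − [6,9] + [6,8].
The 20×12 boundary matrix has rank 11 and Smith normal form diag(1,1,1,1,1,1,1,1,1,1,1).

The boundary map ∂_3: C_3 → C_2 sends each 3-simplex σ to the alternating sum Σ_i (−1)^i (σ with its i-th vertex removed). For instance
  ∂[1,6,8,9] = [6,8,9] − [1,8,9] + [1,6,9] − [1,6,8].
This gives a 12×1 integer matrix of rank 1; reducing to Smith normal form yields diagonal entries (1).

Computing H_k = (kernel of ∂_k) / (image of ∂_{k+1}):

  H_0: rank C_0 − rank ∂_1 = 9 − 8 = 1, and the invariant factors of ∂_1 are all 1, so H_0 ≅ Z.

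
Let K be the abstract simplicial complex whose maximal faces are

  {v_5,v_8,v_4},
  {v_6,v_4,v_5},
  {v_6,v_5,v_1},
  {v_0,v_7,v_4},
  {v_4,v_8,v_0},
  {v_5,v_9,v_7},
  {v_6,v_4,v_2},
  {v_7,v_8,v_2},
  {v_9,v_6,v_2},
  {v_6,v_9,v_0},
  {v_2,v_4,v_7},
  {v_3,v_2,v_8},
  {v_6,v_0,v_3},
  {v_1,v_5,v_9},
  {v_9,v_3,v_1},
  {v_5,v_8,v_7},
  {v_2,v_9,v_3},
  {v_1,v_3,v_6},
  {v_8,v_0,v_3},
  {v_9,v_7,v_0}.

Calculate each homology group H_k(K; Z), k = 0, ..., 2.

H_0 ≅ Z,  H_1 ≅ Z ⊕ Z/2Z,  H_2 = 0.

Take the total order v_0 < v_1 < v_2 < v_3 < v_4 < v_5 < v_6 < v_7 < v_8 < v_9 on the vertex set. Then K (dimension 2) consists of the simplices:

  0-simplices (10): [v_0], [v_1], [v_2], [v_3], [v_4], [v_5], [v_6], [v_7], [v_8], [v_9]
  1-simplices (30): (30 of them)
  2-simplices (20): (20 of them)

Hence C_0 ≅ Z^10, C_1 ≅ Z^30, C_2 ≅ Z^20.

Boundary ∂_1: C_1 → C_0 sends each edge [p,q] (with p < q) to q − p. For instance
  ∂[v_5,v_8] = [v_8] − [v_5].
The resulting 10×30 matrix has rank 9, and its Smith normal form has invariant factors (1,1,1,1,1,1,1,1,1).

Boundary ∂_2: C_2 → C_1 sends each 2-simplex [p,q,r] to [q,r] − [p,r] + [p,q]. For instance
  ∂[v_1,v_5,v_6] = [v_5,v_6] − [v_1,v_6] + [v_1,v_5],
  ∂[v_2,v_3,v_8] = [v_3,v_8] − [v_2,v_8] + [v_2,v_3].
The resulting 30×20 matrix has rank 20, and its Smith normal form has invariant factors (1,1,1,1,1,1,1,1,1,1,1,1,1,1,1,1,1,1,1,2).

From H_k ≅ ker(∂_k) / im(∂_{k+1}) we obtain:

  H_0: rank C_0 − rank ∂_1 = 10 − 9 = 1, and the invariant factors of ∂_1 are all 1, so H_0 ≅ Z.
  H_1: rank ker ∂_1 − rank ∂_2 = (30 − 9) − 20 = 1, and ∂_2 has invariant factor 2 > 1, so H_1 ≅ Z ⊕ Z/2Z.
  H_2: rank ker ∂_2 − rank ∂_3 = (20 − 20) − 0 = 0, and there is no ∂_3, so H_2 ≅ 0.

As a check, the Euler characteristic is 10 − 30 + 20 = 0, which agrees with 1 − 1 + 0 = 0.
(K is a triangulation of the Klein bottle.)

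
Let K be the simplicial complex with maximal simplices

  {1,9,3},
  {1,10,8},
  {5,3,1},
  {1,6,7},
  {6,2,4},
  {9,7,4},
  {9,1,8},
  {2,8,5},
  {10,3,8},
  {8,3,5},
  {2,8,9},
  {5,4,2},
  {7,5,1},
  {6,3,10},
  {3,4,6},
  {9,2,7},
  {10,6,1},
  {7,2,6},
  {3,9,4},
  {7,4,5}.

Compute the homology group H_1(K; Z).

H_1 ≅ Z ⊕ Z/2Z.

We work with the vertex ordering 1 < 2 < 3 < 4 < 5 < 6 < 7 < 8 < 9 < 10. The simplices of K, each written with vertices in increasing order, are:

  0-simplices (10): [1], [2], [3], [4], [5], [6], [7], [8], [9], [10]
  1-simplices (30): (30 of them)
  2-simplices (20): (20 of them)

so the chain groups are C_0 ≅ Z^10, C_1 ≅ Z^30, C_2 ≅ Z^20.

∂_1: C_1 → C_0 is given by ∂[p,q] = [q] − [p].
The 10×30 boundary matrix has rank 9 and Smith normal form diag(1,1,1,1,1,1,1,1,1).

∂_2: C_2 → C_1 sends each 2-simplex [p,q,r] to [q,r] − [p,r] + [p,q]. For instance
  ∂[1,6,7] = [6,7] − [1,7] + [1,6],
  ∂[3,4,6] = [4,6] − [3,6] + [3,4].
The resulting 30×20 matrix has rank 20, and its Smith normal form has invariant factors (1,1,1,1,1,1,1,1,1,1,1,1,1,1,1,1,1,1,1,2).

Reading off H_k = ker ∂_k / im ∂_{k+1}:

  H_1: rank ker ∂_1 − rank ∂_2 = (30 − 9) − 20 = 1, and ∂_2 has invariant factor 2 > 1, so H_1 ≅ Z ⊕ Z/2Z.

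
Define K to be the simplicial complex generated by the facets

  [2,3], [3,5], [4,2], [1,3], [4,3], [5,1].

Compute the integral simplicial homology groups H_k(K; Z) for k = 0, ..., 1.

Order the vertices as 1 < 2 < 3 < 4 < 5. Listing each simplex with vertices in this order, K has dimension 1 with simplices:

  0-simplices (5): [1], [2], [3], [4], [5]
  1-simplices (6): [1,3], [1,5], [2,3], [2,4], [3,4], [3,5]

giving chain groups C_0 ≅ Z^5, C_1 ≅ Z^6.

The boundary map ∂_1: C_1 → C_0 maps an edge to its endpoints' difference, ∂[p,q] = q − p.
This gives a 5×6 integer matrix of rank 4; reducing to Smith normal form yields diagonal entries (1,1,1,1).

Reading off H_k = ker ∂_k / im ∂_{k+1}:

  H_0: rank C_0 − rank ∂_1 = 5 − 4 = 1, and the invariant factors of ∂_1 are all 1, so H_0 ≅ Z.
  H_1: rank ker ∂_1 − rank ∂_2 = (6 − 4) − 0 = 2, and there is no ∂_2, so H_1 ≅ Z^2.

As a check, the Euler characteristic is 5 − 6 = -1, which agrees with 1 − 2 = -1.

H_0 ≅ Z,  H_1 ≅ Z^2.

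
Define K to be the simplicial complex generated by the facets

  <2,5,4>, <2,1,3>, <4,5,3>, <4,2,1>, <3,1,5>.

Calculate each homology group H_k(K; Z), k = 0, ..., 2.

K has 5 vertices, 10 edges, 5 triangles.
rank ∂_0 = 0, rank ∂_1 = 4 ⇒ b_0 = 5 − 0 − 4 = 1; all invariant factors of ∂_1 are 1 so no torsion. So H_0 = Z.
rank ∂_1 = 4, rank ∂_2 = 5 ⇒ b_1 = 10 − 4 − 5 = 1; all invariant factors of ∂_2 are 1 so no torsion. So H_1 = Z.
rank ∂_2 = 5, rank ∂_3 = 0 ⇒ b_2 = 5 − 5 − 0 = 0. So H_2 = 0.

H_0 ≅ Z,  H_1 ≅ Z,  H_2 = 0.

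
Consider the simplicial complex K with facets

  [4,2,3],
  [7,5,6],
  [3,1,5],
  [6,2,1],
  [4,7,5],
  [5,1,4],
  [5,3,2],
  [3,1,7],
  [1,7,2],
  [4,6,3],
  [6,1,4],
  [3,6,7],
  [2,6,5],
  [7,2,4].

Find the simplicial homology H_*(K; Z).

Fix the vertex order 1 < 2 < 3 < 4 < 5 < 6 < 7 and write every simplex with vertices in increasing order. Then dim K = 2 and the simplices of K are:

  0-simplices (7): [1], [2], [3], [4], [5], [6], [7]
  1-simplices (21): [1,2], [1,3], [1,4], [1,5], [1,6], [1,7], [2,3], [2,4], [2,5], [2,6], [2,7], [3,4], [3,5], [3,6], [3,7], [4,5], [4,6], [4,7], [5,6], [5,7], [6,7]
  2-simplices (14): [1,2,6], [1,2,7], [1,3,5], [1,3,7], [1,4,5], [1,4,6], [2,3,4], [2,3,5], [2,4,7], [2,5,6], [3,4,6], [3,6,7], [4,5,7], [5,6,7]

so the chain groups are C_0 ≅ Z^7, C_1 ≅ Z^21, C_2 ≅ Z^14.

Boundary ∂_1: C_1 → C_0 sends each edge [p,q] (with p < q) to q − p.
As a 7×21 matrix over Z this has rank 6, with invariant factors (1,1,1,1,1,1).

Boundary ∂_2: C_2 → C_1 acts by ∂[p,q,r] = [q,r] − [p,r] + [p,q]. For instance
  ∂[2,3,4] = [3,4] − [2,4] + [2,3],
  ∂[1,3,7] = [3,7] − [1,7] + [1,3].
The resulting 21×14 matrix has rank 13, and its Smith normal form has invariant factors (1,1,1,1,1,1,1,1,1,1,1,1,1).

From H_k ≅ ker(∂_k) / im(∂_{k+1}) we obtain:

  H_0: rank C_0 − rank ∂_1 = 7 − 6 = 1, and the invariant factors of ∂_1 are all 1, so H_0 ≅ Z.
  H_1: rank ker ∂_1 − rank ∂_2 = (21 − 6) − 13 = 2, and the invariant factors of ∂_2 are all 1, so H_1 ≅ Z^2.
  H_2: rank ker ∂_2 − rank ∂_3 = (14 − 13) − 0 = 1, and there is no ∂_3, so H_2 ≅ Z.

As a check, the Euler characteristic is 7 − 21 + 14 = 0, which agrees with 1 − 2 + 1 = 0.
(K is a triangulation of the torus T^2.)

H_0 ≅ Z,  H_1 ≅ Z^2,  H_2 ≅ Z.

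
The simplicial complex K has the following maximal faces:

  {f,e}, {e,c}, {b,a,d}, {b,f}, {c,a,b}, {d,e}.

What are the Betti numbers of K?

K has 6 vertices, 9 edges, 2 triangles.
rank ∂_0 = 0, rank ∂_1 = 5 ⇒ b_0 = 6 − 0 − 5 = 1; all invariant factors of ∂_1 are 1 so no torsion. So H_0 = Z.
rank ∂_1 = 5, rank ∂_2 = 2 ⇒ b_1 = 9 − 5 − 2 = 2; all invariant factors of ∂_2 are 1 so no torsion. So H_1 = Z^2.
rank ∂_2 = 2, rank ∂_3 = 0 ⇒ b_2 = 2 − 2 − 0 = 0. So H_2 = 0.

b_0 = 1, b_1 = 2, b_2 = 0.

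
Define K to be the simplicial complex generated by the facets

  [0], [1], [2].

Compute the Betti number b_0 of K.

b_0 = 3.

Take the total order 0 < 1 < 2 on the vertex set. Then K (dimension 0) consists of the simplices:

  0-simplices (3): [0], [1], [2]

Hence C_0 ≅ Z^3.

From H_k ≅ ker(∂_k) / im(∂_{k+1}) we obtain:

  H_0: rank C_0 − rank ∂_1 = 3 − 0 = 3, and there is no ∂_1, so H_0 ≅ Z^3.

Hence the Betti numbers are b_0 = 3.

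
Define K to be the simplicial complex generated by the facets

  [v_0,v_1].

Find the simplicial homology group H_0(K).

Fix the vertex order v_0 < v_1 and write every simplex with vertices in increasing order. Then dim K = 1 and the simplices of K are:

  0-simplices (2): [v_0], [v_1]
  1-simplices (1): [v_0,v_1]

so the chain groups are C_0 ≅ Z^2, C_1 ≅ Z^1.

The boundary map ∂_1: C_1 → C_0 is given by ∂[p,q] = [q] − [p]. For instance
  ∂[v_0,v_1] = [v_1] − [v_0].
This gives a 2×1 integer matrix of rank 1; reducing to Smith normal form yields diagonal entries (1).

Reading off H_k = ker ∂_k / im ∂_{k+1}:

  H_0: rank C_0 − rank ∂_1 = 2 − 1 = 1, and the invariant factors of ∂_1 are all 1, so H_0 = Z.

H_0 = Z.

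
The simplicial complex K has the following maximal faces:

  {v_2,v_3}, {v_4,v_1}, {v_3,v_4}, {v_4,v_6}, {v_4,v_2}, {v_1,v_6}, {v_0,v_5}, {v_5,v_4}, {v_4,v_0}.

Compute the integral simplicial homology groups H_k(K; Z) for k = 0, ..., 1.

Take the total order v_0 < v_1 < v_2 < v_3 < v_4 < v_5 < v_6 on the vertex set. Then K (dimension 1) consists of the simplices:

  0-simplices (7): [v_0], [v_1], [v_2], [v_3], [v_4], [v_5], [v_6]
  1-simplices (9): [v_0,v_4], [v_0,v_5], [v_1,v_4], [v_1,v_6], [v_2,v_3], [v_2,v_4], [v_3,v_4], [v_4,v_5], [v_4,v_6]

so the chain groups are C_0 ≅ Z^7, C_1 ≅ Z^9.

Boundary ∂_1: C_1 → C_0 maps an edge to its endpoints' difference, ∂[p,q] = q − p.
The resulting 7×9 matrix has rank 6, and its Smith normal form has invariant factors (1,1,1,1,1,1).

Now H_k = ker ∂_k / im ∂_{k+1}, so:

  H_0: rank C_0 − rank ∂_1 = 7 − 6 = 1, and the invariant factors of ∂_1 are all 1, so H_0 = Z.
  H_1: rank ker ∂_1 − rank ∂_2 = (9 − 6) − 0 = 3, and there is no ∂_2, so H_1 = Z^3.

H_0 = Z,  H_1 = Z^3.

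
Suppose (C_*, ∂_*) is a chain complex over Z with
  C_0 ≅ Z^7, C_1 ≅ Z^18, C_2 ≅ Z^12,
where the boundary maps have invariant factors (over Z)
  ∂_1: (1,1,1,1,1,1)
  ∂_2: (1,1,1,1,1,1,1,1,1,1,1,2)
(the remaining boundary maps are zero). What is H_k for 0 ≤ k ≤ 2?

H_0: b_0 = 7 − 0 − 6 = 1; torsion from ∂_1 factors > 1: none. So H_0 ≅ Z.
H_1: b_1 = 18 − 6 − 12 = 0; torsion from ∂_2 factors > 1: [2]. So H_1 ≅ Z/2.
H_2: b_2 = 12 − 12 − 0 = 0; torsion from ∂_3 factors > 1: none. So H_2 ≅ 0.

H_0 ≅ Z,  H_1 ≅ Z/2,  H_2 = 0.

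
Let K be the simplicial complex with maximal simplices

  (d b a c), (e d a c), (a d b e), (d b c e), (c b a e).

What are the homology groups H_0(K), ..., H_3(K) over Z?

H_0 = Z,  H_1 = 0,  H_2 = 0,  H_3 = Z.

Take the total order a < b < c < d < e on the vertex set. Then K (dimension 3) consists of the simplices:

  0-simplices (5): a, b, c, d, e
  1-simplices (10): ab, ac, ad, ae, bc, bd, be, cd, ce, de
  2-simplices (10): abc, abd, abe, acd, ace, ade, bcd, bce, bde, cde
  3-simplices (5): abcd, abce, abde, acde, bcde

Hence C_0 ≅ Z^5, C_1 ≅ Z^10, C_2 ≅ Z^10, C_3 ≅ Z^5.

The boundary map ∂_1: C_1 → C_0 is given by ∂[p,q] = [q] − [p].
As a 5×10 matrix over Z this has rank 4, with invariant factors (1,1,1,1).

Boundary ∂_2: C_2 → C_1 maps a triangle to the signed sum of its edges. For instance
  ∂bcd = cd − bd + bc,
  ∂abc = bc − ac + ab.
The 10×10 boundary matrix has rank 6 and Smith normal form diag(1,1,1,1,1,1).

The boundary map ∂_3: C_3 → C_2 sends each 3-simplex σ to the alternating sum Σ_i (−1)^i (σ with its i-th vertex removed). For instance
  ∂abde = bde − ade + abe − abd,
  ∂abce = bce − ace + abe − abc.
As a 10×5 matrix over Z this has rank 4, with invariant factors (1,1,1,1).

From H_k ≅ ker(∂_k) / im(∂_{k+1}) we obtain:

  H_0: rank C_0 − rank ∂_1 = 5 − 4 = 1, and the invariant factors of ∂_1 are all 1, so H_0 ≅ Z.
  H_1: rank ker ∂_1 − rank ∂_2 = (10 − 4) − 6 = 0, and the invariant factors of ∂_2 are all 1, so H_1 ≅ 0.
  H_2: rank ker ∂_2 − rank ∂_3 = (10 − 6) − 4 = 0, and the invariant factors of ∂_3 are all 1, so H_2 ≅ 0.
  H_3: rank ker ∂_3 − rank ∂_4 = (5 − 4) − 0 = 1, and there is no ∂_4, so H_3 ≅ Z.

(K is a triangulation of the 3-sphere S^3.)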